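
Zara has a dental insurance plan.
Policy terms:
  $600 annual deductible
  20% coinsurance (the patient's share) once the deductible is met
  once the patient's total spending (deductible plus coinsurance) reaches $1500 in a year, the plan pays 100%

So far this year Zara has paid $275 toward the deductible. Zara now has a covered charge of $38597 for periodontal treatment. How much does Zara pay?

$1225

Remaining deductible: $600 − $275 = $325.
The remaining $38272 (= $38597 − $325) moves to coinsurance.
20% of $38272 = $7654.40 falls to the patient.
Patient responsibility before any cap: $325 + $7654.40 = $7979.40.
Year-to-date out-of-pocket would reach $275 + $7979.40 = $8254.40, above the $1500 maximum, so the patient pays only $1500 − $275 = $1225.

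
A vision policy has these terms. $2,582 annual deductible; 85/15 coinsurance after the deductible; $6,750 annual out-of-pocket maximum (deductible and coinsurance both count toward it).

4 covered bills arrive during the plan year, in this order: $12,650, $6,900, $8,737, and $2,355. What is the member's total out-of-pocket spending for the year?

#1 ($12,650): deductible takes $2,582, $10,068 remains; member's 15% is $1,510.20. Member pays $4,092.20; OOP now $4,092.20.
#2 ($6,900): 15% coinsurance on $6,900 = $1,035. Cost to member: $1,035. OOP to date $5,127.20.
#3 ($8,737): deductible already satisfied, so member's share is 15% × $8,737 = $1,310.55. Member pays $1,310.55; OOP now $6,437.75.
#4 ($2,355): deductible met; 15% of $2,355 = $353.25. That would push OOP to $6,791, over the $6,750 cap, so member pays $6,750 − $6,437.75 = $312.25.
Total paid by the member: $4,092.20 + $1,035 + $1,310.55 + $312.25 = $6,750.

$6,750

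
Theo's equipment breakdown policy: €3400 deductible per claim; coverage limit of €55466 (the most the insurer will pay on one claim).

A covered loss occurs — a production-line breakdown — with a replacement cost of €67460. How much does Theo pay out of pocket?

After the deductible, €67460 − €3400 = €64060 remains.
Since €64060 > €55466, the payout is capped at €55466.
Out of pocket: €67460 − €55466 = €11994.

€11994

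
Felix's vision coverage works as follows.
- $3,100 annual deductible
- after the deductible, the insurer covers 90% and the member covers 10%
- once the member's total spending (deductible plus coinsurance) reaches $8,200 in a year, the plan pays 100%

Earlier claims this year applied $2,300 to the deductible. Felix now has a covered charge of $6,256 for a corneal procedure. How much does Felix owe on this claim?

Remaining deductible: $3,100 − $2,300 = $800.
That leaves $6,256 − $800 = $5,456 for coinsurance.
Member's 10% share of $5,456 is $545.60.
That puts the member's cost at $800 + $545.60 = $1,345.60 before any cap.
Cumulative spending $2,300 + $1,345.60 = $3,645.60 stays under the $8,200 maximum.

$1,345.60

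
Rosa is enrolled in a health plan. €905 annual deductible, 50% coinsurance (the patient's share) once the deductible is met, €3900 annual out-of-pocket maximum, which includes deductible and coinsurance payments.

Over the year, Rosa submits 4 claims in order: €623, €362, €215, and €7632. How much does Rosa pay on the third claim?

€107.50

Claim 1 — €623: all of it applies to the deductible. Patient owes €623 (running OOP €623).
Claim 2 — €362: deductible takes €282, €80 remains; coinsurance €80 × 50% = €40. Patient owes €322 (running OOP €945).
Claim 3 — €215: deductible already satisfied, so patient's share is 50% × €215 = €107.50. Cost to patient: €107.50. OOP to date €1052.50.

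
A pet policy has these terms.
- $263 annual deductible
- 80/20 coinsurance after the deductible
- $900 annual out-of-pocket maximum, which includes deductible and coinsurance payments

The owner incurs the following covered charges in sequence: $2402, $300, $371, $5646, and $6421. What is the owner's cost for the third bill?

$74.20

Bill 1, $2402: $263 to deductible, leaving $2139; 20% of $2139 = $427.80. Owner owes $690.80 (running OOP $690.80).
Bill 2, $300: deductible met; 20% of $300 = $60. Owner owes $60 (running OOP $750.80).
Bill 3, $371: 20% coinsurance on $371 = $74.20. Owner pays $74.20; OOP now $825.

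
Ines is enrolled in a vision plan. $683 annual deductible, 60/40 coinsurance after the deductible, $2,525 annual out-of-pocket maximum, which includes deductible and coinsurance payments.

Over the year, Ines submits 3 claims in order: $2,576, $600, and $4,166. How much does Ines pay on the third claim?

$844.80

Claim 1 — $2,576: $683 to deductible, leaving $1,893; 40% of $1,893 = $757.20. Member pays $1,440.20; OOP now $1,440.20.
Claim 2 — $600: deductible met; 40% of $600 = $240. Member pays $240; OOP now $1,680.20.
Claim 3 — $4,166: deductible met; 40% of $4,166 = $1,666.40. OOP would hit $3,346.60 > $2,525, so the cap limits the member to $2,525 − $1,680.20 = $844.80.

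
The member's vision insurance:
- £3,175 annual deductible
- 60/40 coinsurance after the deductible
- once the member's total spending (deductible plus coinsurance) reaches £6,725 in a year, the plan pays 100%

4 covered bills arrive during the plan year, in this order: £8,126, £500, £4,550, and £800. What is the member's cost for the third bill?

Claim 1 — £8,126: deductible takes £3,175, £4,951 remains; coinsurance £4,951 × 40% = £1,980.40. Member pays £5,155.40; OOP now £5,155.40.
Claim 2 — £500: deductible met; 40% of £500 = £200. Member pays £200; OOP now £5,355.40.
Claim 3 — £4,550: 40% coinsurance on £4,550 = £1,820. Adding that to £5,355.40 gives £7,175.40, past the £6,725 cap; member pays only £6,725 − £5,355.40 = £1,369.60.

£1,369.60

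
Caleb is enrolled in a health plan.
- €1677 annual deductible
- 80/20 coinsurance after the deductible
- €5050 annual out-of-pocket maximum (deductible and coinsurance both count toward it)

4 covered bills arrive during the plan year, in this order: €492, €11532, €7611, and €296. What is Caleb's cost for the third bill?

€1303.60

Bill 1, €492: all of it applies to the deductible. Patient pays €492; OOP now €492.
Bill 2, €11532: deductible takes €1185, €10347 remains; 20% of €10347 = €2069.40. Patient owes €3254.40 (running OOP €3746.40).
Bill 3, €7611: 20% coinsurance on €7611 = €1522.20. Adding that to €3746.40 gives €5268.60, past the €5050 cap; patient pays only €5050 − €3746.40 = €1303.60.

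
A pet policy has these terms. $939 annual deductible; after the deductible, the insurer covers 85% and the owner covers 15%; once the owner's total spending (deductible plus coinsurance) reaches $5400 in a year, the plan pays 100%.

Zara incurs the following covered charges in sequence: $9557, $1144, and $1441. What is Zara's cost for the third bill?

#1 ($9557): $939 to deductible, leaving $8618; coinsurance $8618 × 15% = $1292.70. Owner pays $2231.70; OOP now $2231.70.
#2 ($1144): deductible met; 15% of $1144 = $171.60. Cost to owner: $171.60. OOP to date $2403.30.
#3 ($1441): deductible already satisfied, so owner's share is 15% × $1441 = $216.15. Cost to owner: $216.15. OOP to date $2619.45.

$216.15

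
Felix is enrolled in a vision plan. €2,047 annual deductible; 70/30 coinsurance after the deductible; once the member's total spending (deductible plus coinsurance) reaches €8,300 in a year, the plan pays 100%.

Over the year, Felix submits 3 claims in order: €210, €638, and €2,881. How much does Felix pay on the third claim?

€1,703.60

Claim 1 — €210: entire amount goes to the deductible. Member pays €210; OOP now €210.
Claim 2 — €638: all of it applies to the deductible. Cost to member: €638. OOP to date €848.
Claim 3 — €2,881: €1,199 finishes the deductible; €1,682 goes to coinsurance; 30% of €1,682 = €504.60. Member pays €1,703.60; OOP now €2,551.60.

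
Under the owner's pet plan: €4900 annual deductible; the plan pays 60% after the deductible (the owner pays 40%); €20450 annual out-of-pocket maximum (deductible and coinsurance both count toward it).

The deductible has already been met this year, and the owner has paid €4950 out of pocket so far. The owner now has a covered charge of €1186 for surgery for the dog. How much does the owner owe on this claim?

€474.40

With the deductible met, the entire €1186 is subject to coinsurance.
40% of €1186 = €474.40 falls to the owner.
Total out-of-pocket so far would be €4950 + €474.40 = €5424.40, below the €20450 cap — no reduction.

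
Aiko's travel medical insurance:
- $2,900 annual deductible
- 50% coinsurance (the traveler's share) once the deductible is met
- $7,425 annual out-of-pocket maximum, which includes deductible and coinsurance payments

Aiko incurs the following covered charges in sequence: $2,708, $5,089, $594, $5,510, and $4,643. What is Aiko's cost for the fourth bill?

Bill 1, $2,708: entire amount goes to the deductible. Cost to traveler: $2,708. OOP to date $2,708.
Bill 2, $5,089: $192 to deductible, leaving $4,897; coinsurance $4,897 × 50% = $2,448.50. Traveler pays $2,640.50; OOP now $5,348.50.
Bill 3, $594: deductible already satisfied, so traveler's share is 50% × $594 = $297. Traveler owes $297 (running OOP $5,645.50).
Bill 4, $5,510: deductible met; 50% of $5,510 = $2,755. OOP would hit $8,400.50 > $7,425, so the cap limits the traveler to $7,425 − $5,645.50 = $1,779.50.

$1,779.50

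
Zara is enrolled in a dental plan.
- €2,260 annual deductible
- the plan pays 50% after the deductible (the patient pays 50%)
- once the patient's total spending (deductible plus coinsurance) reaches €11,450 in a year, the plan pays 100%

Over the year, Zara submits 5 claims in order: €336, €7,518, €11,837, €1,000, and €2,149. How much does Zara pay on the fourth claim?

€474.50

Bill 1, €336: fully absorbed by the deductible. Patient pays €336; OOP now €336.
Bill 2, €7,518: deductible takes €1,924, €5,594 remains; 50% of €5,594 = €2,797. Patient pays €4,721; OOP now €5,057.
Bill 3, €11,837: 50% coinsurance on €11,837 = €5,918.50. Patient owes €5,918.50 (running OOP €10,975.50).
Bill 4, €1,000: deductible met; 50% of €1,000 = €500. That would push OOP to €11,475.50, over the €11,450 cap, so patient pays €11,450 − €10,975.50 = €474.50.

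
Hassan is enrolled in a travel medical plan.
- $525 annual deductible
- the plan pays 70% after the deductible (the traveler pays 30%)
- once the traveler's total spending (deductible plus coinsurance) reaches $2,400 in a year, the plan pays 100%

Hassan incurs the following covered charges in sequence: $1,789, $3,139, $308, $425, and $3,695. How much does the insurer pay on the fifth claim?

$3,360.80

Bill 1, $1,789: $525 to deductible, leaving $1,264; traveler's 30% is $379.20. Traveler pays $904.20; OOP now $904.20. Insurer: $1,789 − $904.20 = $884.80.
Bill 2, $3,139: 30% coinsurance on $3,139 = $941.70. Traveler owes $941.70 (running OOP $1,845.90). Plan pays $3,139 − $941.70 = $2,197.30.
Bill 3, $308: 30% coinsurance on $308 = $92.40. Cost to traveler: $92.40. OOP to date $1,938.30. Insurer: $308 − $92.40 = $215.60.
Bill 4, $425: deductible already satisfied, so traveler's share is 30% × $425 = $127.50. Traveler owes $127.50 (running OOP $2,065.80). Plan pays $425 − $127.50 = $297.50.
Bill 5, $3,695: 30% coinsurance on $3,695 = $1,108.50. Adding that to $2,065.80 gives $3,174.30, past the $2,400 cap; traveler pays only $2,400 − $2,065.80 = $334.20. Plan pays $3,695 − $334.20 = $3,360.80.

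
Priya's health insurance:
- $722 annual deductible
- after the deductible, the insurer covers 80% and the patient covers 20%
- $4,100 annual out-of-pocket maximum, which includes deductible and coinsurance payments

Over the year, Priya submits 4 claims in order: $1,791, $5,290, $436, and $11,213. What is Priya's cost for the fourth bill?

$2,019

#1 ($1,791): $722 finishes the deductible; $1,069 goes to coinsurance; 20% of $1,069 = $213.80. Patient owes $935.80 (running OOP $935.80).
#2 ($5,290): deductible met; 20% of $5,290 = $1,058. Patient pays $1,058; OOP now $1,993.80.
#3 ($436): 20% coinsurance on $436 = $87.20. Patient owes $87.20 (running OOP $2,081).
#4 ($11,213): deductible already satisfied, so patient's share is 20% × $11,213 = $2,242.60. OOP would hit $4,323.60 > $4,100, so the cap limits the patient to $4,100 − $2,081 = $2,019.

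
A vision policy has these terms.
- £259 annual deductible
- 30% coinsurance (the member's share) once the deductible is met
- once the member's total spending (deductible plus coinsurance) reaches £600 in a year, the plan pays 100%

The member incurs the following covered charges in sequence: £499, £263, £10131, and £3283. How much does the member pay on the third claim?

Bill 1, £499: £259 to deductible, leaving £240; 30% of £240 = £72. Member owes £331 (running OOP £331).
Bill 2, £263: deductible already satisfied, so member's share is 30% × £263 = £78.90. Cost to member: £78.90. OOP to date £409.90.
Bill 3, £10131: deductible already satisfied, so member's share is 30% × £10131 = £3039.30. OOP would hit £3449.20 > £600, so the cap limits the member to £600 − £409.90 = £190.10.

£190.10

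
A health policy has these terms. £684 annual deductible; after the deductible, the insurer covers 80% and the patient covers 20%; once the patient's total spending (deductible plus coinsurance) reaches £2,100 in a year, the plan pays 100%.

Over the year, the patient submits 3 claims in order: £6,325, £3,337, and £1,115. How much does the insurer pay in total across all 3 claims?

Bill 1, £6,325: £684 to deductible, leaving £5,641; patient's 20% is £1,128.20. Patient owes £1,812.20 (running OOP £1,812.20). Insurer: £6,325 − £1,812.20 = £4,512.80.
Bill 2, £3,337: 20% coinsurance on £3,337 = £667.40. Adding that to £1,812.20 gives £2,479.60, past the £2,100 cap; patient pays only £2,100 − £1,812.20 = £287.80. Plan pays £3,337 − £287.80 = £3,049.20.
Bill 3, £1,115: deductible already satisfied, so patient's share is 20% × £1,115 = £223. OOP would hit £2,323 > £2,100, so the cap limits the patient to £2,100 − £2,100 = £0. Plan pays £1,115 − £0 = £1,115.
Insurer total: £4,512.80 + £3,049.20 + £1,115 = £8,677.

£8,677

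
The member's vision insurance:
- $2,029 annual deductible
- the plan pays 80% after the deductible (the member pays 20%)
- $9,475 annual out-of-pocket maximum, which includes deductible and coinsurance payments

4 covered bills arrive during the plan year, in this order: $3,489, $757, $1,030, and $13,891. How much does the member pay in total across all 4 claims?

Claim 1 — $3,489: $2,029 finishes the deductible; $1,460 goes to coinsurance; member's 20% is $292. Member pays $2,321; OOP now $2,321.
Claim 2 — $757: deductible met; 20% of $757 = $151.40. Cost to member: $151.40. OOP to date $2,472.40.
Claim 3 — $1,030: 20% coinsurance on $1,030 = $206. Member owes $206 (running OOP $2,678.40).
Claim 4 — $13,891: 20% coinsurance on $13,891 = $2,778.20. Cost to member: $2,778.20. OOP to date $5,456.60.
Total paid by the member: $2,321 + $151.40 + $206 + $2,778.20 = $5,456.60.

$5,456.60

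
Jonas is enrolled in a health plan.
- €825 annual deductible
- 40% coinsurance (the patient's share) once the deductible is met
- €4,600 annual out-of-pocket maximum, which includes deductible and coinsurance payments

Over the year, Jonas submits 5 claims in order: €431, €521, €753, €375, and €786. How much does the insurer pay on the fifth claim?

€471.60

Bill 1, €431: entire amount goes to the deductible. Patient owes €431 (running OOP €431). Insurer: €431 − €431 = €0.
Bill 2, €521: €394 to deductible, leaving €127; 40% of €127 = €50.80. Patient owes €444.80 (running OOP €875.80). Plan pays €521 − €444.80 = €76.20.
Bill 3, €753: 40% coinsurance on €753 = €301.20. Patient pays €301.20; OOP now €1,177. Plan pays €753 − €301.20 = €451.80.
Bill 4, €375: deductible met; 40% of €375 = €150. Patient pays €150; OOP now €1,327. Insurer: €375 − €150 = €225.
Bill 5, €786: deductible already satisfied, so patient's share is 40% × €786 = €314.40. Patient pays €314.40; OOP now €1,641.40. Plan pays €786 − €314.40 = €471.60.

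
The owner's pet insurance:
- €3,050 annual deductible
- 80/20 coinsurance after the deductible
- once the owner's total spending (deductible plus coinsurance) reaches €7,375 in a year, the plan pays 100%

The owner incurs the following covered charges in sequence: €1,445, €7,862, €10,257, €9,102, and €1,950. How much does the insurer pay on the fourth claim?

€8,079.80

Claim 1 — €1,445: all of it applies to the deductible. Owner pays €1,445; OOP now €1,445. Plan pays €1,445 − €1,445 = €0.
Claim 2 — €7,862: €1,605 to deductible, leaving €6,257; coinsurance €6,257 × 20% = €1,251.40. Owner owes €2,856.40 (running OOP €4,301.40). Plan pays €7,862 − €2,856.40 = €5,005.60.
Claim 3 — €10,257: deductible met; 20% of €10,257 = €2,051.40. Owner pays €2,051.40; OOP now €6,352.80. Insurer: €10,257 − €2,051.40 = €8,205.60.
Claim 4 — €9,102: 20% coinsurance on €9,102 = €1,820.40. That would push OOP to €8,173.20, over the €7,375 cap, so owner pays €7,375 − €6,352.80 = €1,022.20. Insurer: €9,102 − €1,022.20 = €8,079.80.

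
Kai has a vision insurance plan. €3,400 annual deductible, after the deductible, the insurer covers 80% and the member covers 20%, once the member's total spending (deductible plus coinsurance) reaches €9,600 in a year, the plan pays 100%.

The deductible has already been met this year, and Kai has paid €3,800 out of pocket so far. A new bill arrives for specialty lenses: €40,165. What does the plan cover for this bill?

€34,365

The deductible is already satisfied, so the full bill goes to coinsurance.
Member's 20% share of €40,165 is €8,033.
Adding €8,033 to the €3,800 already spent would give €11,833, which exceeds the €9,600 cap; the member pays just €9,600 − €3,800 = €5,800.
The plan picks up €40,165 − €5,800 = €34,365.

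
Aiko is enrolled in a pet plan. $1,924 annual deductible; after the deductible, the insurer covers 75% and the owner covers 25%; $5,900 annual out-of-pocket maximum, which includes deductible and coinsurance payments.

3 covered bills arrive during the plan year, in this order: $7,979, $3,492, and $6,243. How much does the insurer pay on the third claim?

$4,682.25

Claim 1 — $7,979: $1,924 finishes the deductible; $6,055 goes to coinsurance; 25% of $6,055 = $1,513.75. Owner owes $3,437.75 (running OOP $3,437.75). Plan pays $7,979 − $3,437.75 = $4,541.25.
Claim 2 — $3,492: deductible already satisfied, so owner's share is 25% × $3,492 = $873. Owner owes $873 (running OOP $4,310.75). Plan pays $3,492 − $873 = $2,619.
Claim 3 — $6,243: deductible met; 25% of $6,243 = $1,560.75. Cost to owner: $1,560.75. OOP to date $5,871.50. Insurer: $6,243 − $1,560.75 = $4,682.25.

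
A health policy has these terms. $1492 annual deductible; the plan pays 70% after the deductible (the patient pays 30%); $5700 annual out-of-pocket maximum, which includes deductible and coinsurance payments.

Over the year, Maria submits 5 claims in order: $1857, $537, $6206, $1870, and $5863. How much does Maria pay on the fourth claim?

Claim 1 ($1857): $1492 finishes the deductible; $365 goes to coinsurance; patient's 30% is $109.50. Cost to patient: $1601.50. OOP to date $1601.50.
Claim 2 ($537): deductible met; 30% of $537 = $161.10. Cost to patient: $161.10. OOP to date $1762.60.
Claim 3 ($6206): 30% coinsurance on $6206 = $1861.80. Cost to patient: $1861.80. OOP to date $3624.40.
Claim 4 ($1870): deductible met; 30% of $1870 = $561. Patient pays $561; OOP now $4185.40.

$561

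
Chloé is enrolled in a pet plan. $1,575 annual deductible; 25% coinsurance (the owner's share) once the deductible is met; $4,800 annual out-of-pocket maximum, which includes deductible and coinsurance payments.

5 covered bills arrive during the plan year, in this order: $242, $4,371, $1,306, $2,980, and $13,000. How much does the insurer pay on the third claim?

$979.50

Bill 1, $242: all of it applies to the deductible. Cost to owner: $242. OOP to date $242. Plan pays $242 − $242 = $0.
Bill 2, $4,371: $1,333 finishes the deductible; $3,038 goes to coinsurance; 25% of $3,038 = $759.50. Cost to owner: $2,092.50. OOP to date $2,334.50. Plan pays $4,371 − $2,092.50 = $2,278.50.
Bill 3, $1,306: 25% coinsurance on $1,306 = $326.50. Cost to owner: $326.50. OOP to date $2,661. Insurer: $1,306 − $326.50 = $979.50.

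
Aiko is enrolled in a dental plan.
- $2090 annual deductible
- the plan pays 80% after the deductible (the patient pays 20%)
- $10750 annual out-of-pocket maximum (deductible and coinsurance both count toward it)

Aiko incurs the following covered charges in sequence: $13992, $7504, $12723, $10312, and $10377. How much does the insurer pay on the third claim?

$10178.40

Bill 1, $13992: deductible takes $2090, $11902 remains; coinsurance $11902 × 20% = $2380.40. Cost to patient: $4470.40. OOP to date $4470.40. Plan pays $13992 − $4470.40 = $9521.60.
Bill 2, $7504: 20% coinsurance on $7504 = $1500.80. Cost to patient: $1500.80. OOP to date $5971.20. Plan pays $7504 − $1500.80 = $6003.20.
Bill 3, $12723: deductible met; 20% of $12723 = $2544.60. Cost to patient: $2544.60. OOP to date $8515.80. Insurer: $12723 − $2544.60 = $10178.40.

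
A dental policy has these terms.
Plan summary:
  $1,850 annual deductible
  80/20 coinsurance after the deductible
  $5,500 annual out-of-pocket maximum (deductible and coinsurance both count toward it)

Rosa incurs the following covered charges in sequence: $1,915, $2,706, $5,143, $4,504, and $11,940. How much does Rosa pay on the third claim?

#1 ($1,915): deductible takes $1,850, $65 remains; patient's 20% is $13. Patient pays $1,863; OOP now $1,863.
#2 ($2,706): deductible already satisfied, so patient's share is 20% × $2,706 = $541.20. Patient pays $541.20; OOP now $2,404.20.
#3 ($5,143): 20% coinsurance on $5,143 = $1,028.60. Cost to patient: $1,028.60. OOP to date $3,432.80.

$1,028.60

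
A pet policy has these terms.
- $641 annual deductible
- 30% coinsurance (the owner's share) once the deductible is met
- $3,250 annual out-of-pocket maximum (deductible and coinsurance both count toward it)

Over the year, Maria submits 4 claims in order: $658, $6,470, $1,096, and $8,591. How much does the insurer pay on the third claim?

#1 ($658): $641 to deductible, leaving $17; 30% of $17 = $5.10. Owner owes $646.10 (running OOP $646.10). Insurer: $658 − $646.10 = $11.90.
#2 ($6,470): 30% coinsurance on $6,470 = $1,941. Owner pays $1,941; OOP now $2,587.10. Plan pays $6,470 − $1,941 = $4,529.
#3 ($1,096): deductible met; 30% of $1,096 = $328.80. Cost to owner: $328.80. OOP to date $2,915.90. Insurer: $1,096 − $328.80 = $767.20.

$767.20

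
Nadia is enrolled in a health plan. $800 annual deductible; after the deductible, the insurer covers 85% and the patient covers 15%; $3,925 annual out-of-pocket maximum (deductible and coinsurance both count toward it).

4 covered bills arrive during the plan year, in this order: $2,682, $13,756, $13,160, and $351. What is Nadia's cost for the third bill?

Claim 1 ($2,682): $800 to deductible, leaving $1,882; patient's 15% is $282.30. Patient owes $1,082.30 (running OOP $1,082.30).
Claim 2 ($13,756): 15% coinsurance on $13,756 = $2,063.40. Patient pays $2,063.40; OOP now $3,145.70.
Claim 3 ($13,160): 15% coinsurance on $13,160 = $1,974. That would push OOP to $5,119.70, over the $3,925 cap, so patient pays $3,925 − $3,145.70 = $779.30.

$779.30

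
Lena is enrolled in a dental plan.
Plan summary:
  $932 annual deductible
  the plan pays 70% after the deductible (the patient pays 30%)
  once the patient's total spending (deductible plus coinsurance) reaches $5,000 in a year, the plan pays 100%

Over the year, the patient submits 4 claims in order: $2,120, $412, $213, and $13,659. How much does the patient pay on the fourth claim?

$3,524.10

#1 ($2,120): $932 to deductible, leaving $1,188; patient's 30% is $356.40. Patient owes $1,288.40 (running OOP $1,288.40).
#2 ($412): 30% coinsurance on $412 = $123.60. Cost to patient: $123.60. OOP to date $1,412.
#3 ($213): 30% coinsurance on $213 = $63.90. Cost to patient: $63.90. OOP to date $1,475.90.
#4 ($13,659): 30% coinsurance on $13,659 = $4,097.70. Adding that to $1,475.90 gives $5,573.60, past the $5,000 cap; patient pays only $5,000 − $1,475.90 = $3,524.10.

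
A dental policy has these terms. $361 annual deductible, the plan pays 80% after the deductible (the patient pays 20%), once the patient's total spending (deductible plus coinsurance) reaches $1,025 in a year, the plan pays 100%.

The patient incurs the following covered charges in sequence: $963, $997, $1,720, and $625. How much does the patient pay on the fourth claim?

Bill 1, $963: $361 to deductible, leaving $602; 20% of $602 = $120.40. Patient owes $481.40 (running OOP $481.40).
Bill 2, $997: 20% coinsurance on $997 = $199.40. Cost to patient: $199.40. OOP to date $680.80.
Bill 3, $1,720: deductible met; 20% of $1,720 = $344. Cost to patient: $344. OOP to date $1,024.80.
Bill 4, $625: 20% coinsurance on $625 = $125. That would push OOP to $1,149.80, over the $1,025 cap, so patient pays $1,025 − $1,024.80 = $0.20.

$0.20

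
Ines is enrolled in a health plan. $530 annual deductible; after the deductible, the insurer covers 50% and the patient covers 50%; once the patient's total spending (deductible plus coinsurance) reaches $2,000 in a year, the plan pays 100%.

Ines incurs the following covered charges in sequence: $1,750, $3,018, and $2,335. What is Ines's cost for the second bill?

$860

Claim 1 ($1,750): $530 to deductible, leaving $1,220; coinsurance $1,220 × 50% = $610. Cost to patient: $1,140. OOP to date $1,140.
Claim 2 ($3,018): deductible already satisfied, so patient's share is 50% × $3,018 = $1,509. That would push OOP to $2,649, over the $2,000 cap, so patient pays $2,000 − $1,140 = $860.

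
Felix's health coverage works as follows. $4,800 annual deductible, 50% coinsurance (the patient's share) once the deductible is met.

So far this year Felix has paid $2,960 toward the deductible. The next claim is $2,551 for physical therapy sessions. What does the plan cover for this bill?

$355.50

$2,960 of the $4,800 deductible is already met, leaving $1,840.
After the $1,840 deductible portion, $2,551 − $1,840 = $711 is subject to coinsurance.
50% of $711 = $355.50 falls to the patient.
So the patient owes $1,840 + $355.50 = $2,195.50.
The plan picks up $2,551 − $2,195.50 = $355.50.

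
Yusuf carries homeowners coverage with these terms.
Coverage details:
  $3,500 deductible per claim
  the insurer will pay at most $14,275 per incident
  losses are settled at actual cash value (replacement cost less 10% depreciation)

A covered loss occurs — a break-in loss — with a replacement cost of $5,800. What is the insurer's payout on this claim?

$1,720

Actual cash value after 10% depreciation: $5,800 × 90% = $5,220.
Subtract the deductible: $5,220 − $3,500 = $1,720.
$1,720 ≤ $14,275, so the limit doesn't bind; insurer pays $1,720.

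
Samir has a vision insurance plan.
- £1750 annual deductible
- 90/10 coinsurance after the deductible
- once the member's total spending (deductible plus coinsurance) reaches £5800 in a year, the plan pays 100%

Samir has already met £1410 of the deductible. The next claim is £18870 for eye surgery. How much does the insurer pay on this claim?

£1410 of the £1750 deductible is already met, leaving £340.
After the £340 deductible portion, £18870 − £340 = £18530 is subject to coinsurance.
Coinsurance: £18530 × 10% = £1853.
So the member owes £340 + £1853 = £2193 before any cap.
Cumulative spending £1410 + £2193 = £3603 stays under the £5800 maximum.
Insurer pays the balance: £18870 − £2193 = £16677.

£16677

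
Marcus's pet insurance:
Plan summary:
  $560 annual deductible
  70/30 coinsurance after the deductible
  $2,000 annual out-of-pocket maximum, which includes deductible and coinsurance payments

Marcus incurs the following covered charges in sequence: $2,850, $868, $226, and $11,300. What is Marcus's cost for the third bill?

$67.80

Claim 1 — $2,850: $560 finishes the deductible; $2,290 goes to coinsurance; owner's 30% is $687. Owner owes $1,247 (running OOP $1,247).
Claim 2 — $868: deductible already satisfied, so owner's share is 30% × $868 = $260.40. Owner pays $260.40; OOP now $1,507.40.
Claim 3 — $226: deductible met; 30% of $226 = $67.80. Cost to owner: $67.80. OOP to date $1,575.20.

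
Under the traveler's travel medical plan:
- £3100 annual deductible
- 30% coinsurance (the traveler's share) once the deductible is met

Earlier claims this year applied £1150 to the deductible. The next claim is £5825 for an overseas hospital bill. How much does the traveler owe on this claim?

Remaining deductible: £3100 − £1150 = £1950.
After the £1950 deductible portion, £5825 − £1950 = £3875 is subject to coinsurance.
30% of £3875 = £1162.50 falls to the traveler.
Traveler responsibility: £1950 + £1162.50 = £3112.50.

£3112.50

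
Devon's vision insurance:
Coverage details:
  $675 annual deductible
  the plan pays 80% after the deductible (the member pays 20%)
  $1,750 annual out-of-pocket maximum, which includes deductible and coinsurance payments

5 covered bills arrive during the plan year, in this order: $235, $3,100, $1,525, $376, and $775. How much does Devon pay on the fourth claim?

Claim 1 ($235): all of it applies to the deductible. Member pays $235; OOP now $235.
Claim 2 ($3,100): deductible takes $440, $2,660 remains; 20% of $2,660 = $532. Member pays $972; OOP now $1,207.
Claim 3 ($1,525): deductible already satisfied, so member's share is 20% × $1,525 = $305. Member owes $305 (running OOP $1,512).
Claim 4 ($376): deductible met; 20% of $376 = $75.20. Cost to member: $75.20. OOP to date $1,587.20.

$75.20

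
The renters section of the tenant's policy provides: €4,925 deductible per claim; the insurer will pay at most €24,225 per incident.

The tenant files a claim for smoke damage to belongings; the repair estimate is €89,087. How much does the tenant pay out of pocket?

After the deductible, €89,087 − €4,925 = €84,162 remains.
Since €84,162 > €24,225, the payout is capped at €24,225.
The tenant bears the rest of the original loss: €89,087 − €24,225 = €64,862.

€64,862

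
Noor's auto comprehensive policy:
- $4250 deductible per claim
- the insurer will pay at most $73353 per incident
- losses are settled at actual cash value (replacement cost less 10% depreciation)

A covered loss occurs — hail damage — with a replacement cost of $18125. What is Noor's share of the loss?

At 10% depreciation, ACV = $18125 − $1812.50 = $16312.50.
After the deductible, $16312.50 − $4250 = $12062.50 remains.
$12062.50 is within the $73353 limit, so the insurer pays $12062.50.
Policyholder's share is the uncovered remainder: $18125 − $12062.50 = $6062.50.

$6062.50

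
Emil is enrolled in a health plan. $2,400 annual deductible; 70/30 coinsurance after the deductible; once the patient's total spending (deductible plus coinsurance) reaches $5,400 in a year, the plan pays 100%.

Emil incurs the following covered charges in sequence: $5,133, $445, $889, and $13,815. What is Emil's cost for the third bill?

#1 ($5,133): $2,400 finishes the deductible; $2,733 goes to coinsurance; 30% of $2,733 = $819.90. Patient pays $3,219.90; OOP now $3,219.90.
#2 ($445): deductible met; 30% of $445 = $133.50. Patient owes $133.50 (running OOP $3,353.40).
#3 ($889): deductible met; 30% of $889 = $266.70. Patient pays $266.70; OOP now $3,620.10.

$266.70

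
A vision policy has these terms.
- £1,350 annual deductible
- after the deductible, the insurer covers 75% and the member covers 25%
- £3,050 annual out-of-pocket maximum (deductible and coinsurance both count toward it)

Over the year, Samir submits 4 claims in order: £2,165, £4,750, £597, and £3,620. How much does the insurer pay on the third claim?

£447.75

Claim 1 — £2,165: £1,350 to deductible, leaving £815; coinsurance £815 × 25% = £203.75. Member owes £1,553.75 (running OOP £1,553.75). Plan pays £2,165 − £1,553.75 = £611.25.
Claim 2 — £4,750: deductible met; 25% of £4,750 = £1,187.50. Member pays £1,187.50; OOP now £2,741.25. Plan pays £4,750 − £1,187.50 = £3,562.50.
Claim 3 — £597: deductible met; 25% of £597 = £149.25. Cost to member: £149.25. OOP to date £2,890.50. Plan pays £597 − £149.25 = £447.75.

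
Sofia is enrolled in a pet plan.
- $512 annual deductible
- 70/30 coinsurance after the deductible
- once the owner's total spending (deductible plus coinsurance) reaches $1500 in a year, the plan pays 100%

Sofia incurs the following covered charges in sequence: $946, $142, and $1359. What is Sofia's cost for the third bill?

$407.70

#1 ($946): deductible takes $512, $434 remains; 30% of $434 = $130.20. Owner pays $642.20; OOP now $642.20.
#2 ($142): 30% coinsurance on $142 = $42.60. Owner owes $42.60 (running OOP $684.80).
#3 ($1359): deductible already satisfied, so owner's share is 30% × $1359 = $407.70. Owner pays $407.70; OOP now $1092.50.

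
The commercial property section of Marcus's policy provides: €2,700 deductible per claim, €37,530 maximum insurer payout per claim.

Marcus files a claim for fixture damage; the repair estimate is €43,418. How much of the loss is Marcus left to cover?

Subtract the deductible: €43,418 − €2,700 = €40,718.
€40,718 exceeds the €37,530 limit, so the insurer pays the limit: €37,530.
The business bears the rest of the original loss: €43,418 − €37,530 = €5,888.

€5,888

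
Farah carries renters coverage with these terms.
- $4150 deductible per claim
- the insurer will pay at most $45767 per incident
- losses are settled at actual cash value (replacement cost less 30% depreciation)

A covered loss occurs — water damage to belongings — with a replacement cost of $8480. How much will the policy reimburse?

$1786

Depreciate 30%: the covered value is $8480 × 0.7 = $5936.
After the deductible, $5936 − $4150 = $1786 remains.
That's under the $45767 cap, so the insurer reimburses the full $1786.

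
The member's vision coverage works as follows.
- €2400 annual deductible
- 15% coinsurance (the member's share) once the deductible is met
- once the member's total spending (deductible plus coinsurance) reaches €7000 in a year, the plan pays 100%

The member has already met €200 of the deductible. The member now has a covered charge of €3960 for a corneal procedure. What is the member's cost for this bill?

Deductible still to meet: €2400 − €200 = €2200.
That leaves €3960 − €2200 = €1760 for coinsurance.
Member's 15% share of €1760 is €264.
Member responsibility before any cap: €2200 + €264 = €2464.
Cumulative spending €200 + €2464 = €2664 stays under the €7000 maximum.

€2464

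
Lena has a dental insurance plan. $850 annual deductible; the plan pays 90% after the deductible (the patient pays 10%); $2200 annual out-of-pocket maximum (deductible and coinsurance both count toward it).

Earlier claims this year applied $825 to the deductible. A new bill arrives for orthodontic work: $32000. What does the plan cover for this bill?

Deductible still to meet: $850 − $825 = $25.
After the $25 deductible portion, $32000 − $25 = $31975 is subject to coinsurance.
Patient's 10% share of $31975 is $3197.50.
Patient responsibility before any cap: $25 + $3197.50 = $3222.50.
Year-to-date out-of-pocket would reach $825 + $3222.50 = $4047.50, above the $2200 maximum, so the patient pays only $2200 − $825 = $1375.
The plan picks up $32000 − $1375 = $30625.

$30625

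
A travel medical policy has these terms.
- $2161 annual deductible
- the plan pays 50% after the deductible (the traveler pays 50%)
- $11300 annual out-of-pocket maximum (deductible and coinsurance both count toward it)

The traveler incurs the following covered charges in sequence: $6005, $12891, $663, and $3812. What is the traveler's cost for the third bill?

$331.50

Bill 1, $6005: $2161 to deductible, leaving $3844; coinsurance $3844 × 50% = $1922. Cost to traveler: $4083. OOP to date $4083.
Bill 2, $12891: deductible met; 50% of $12891 = $6445.50. Cost to traveler: $6445.50. OOP to date $10528.50.
Bill 3, $663: deductible met; 50% of $663 = $331.50. Cost to traveler: $331.50. OOP to date $10860.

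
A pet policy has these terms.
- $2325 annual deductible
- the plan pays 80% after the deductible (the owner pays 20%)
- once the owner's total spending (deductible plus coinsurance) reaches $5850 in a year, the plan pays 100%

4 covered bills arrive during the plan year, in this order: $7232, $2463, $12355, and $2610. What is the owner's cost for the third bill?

Bill 1, $7232: $2325 finishes the deductible; $4907 goes to coinsurance; owner's 20% is $981.40. Cost to owner: $3306.40. OOP to date $3306.40.
Bill 2, $2463: 20% coinsurance on $2463 = $492.60. Owner owes $492.60 (running OOP $3799).
Bill 3, $12355: deductible already satisfied, so owner's share is 20% × $12355 = $2471. Adding that to $3799 gives $6270, past the $5850 cap; owner pays only $5850 − $3799 = $2051.

$2051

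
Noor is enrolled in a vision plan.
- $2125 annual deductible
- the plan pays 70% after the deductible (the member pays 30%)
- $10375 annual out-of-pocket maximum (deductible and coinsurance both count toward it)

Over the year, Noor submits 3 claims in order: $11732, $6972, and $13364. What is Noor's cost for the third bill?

Bill 1, $11732: deductible takes $2125, $9607 remains; coinsurance $9607 × 30% = $2882.10. Member pays $5007.10; OOP now $5007.10.
Bill 2, $6972: deductible already satisfied, so member's share is 30% × $6972 = $2091.60. Member pays $2091.60; OOP now $7098.70.
Bill 3, $13364: deductible met; 30% of $13364 = $4009.20. That would push OOP to $11107.90, over the $10375 cap, so member pays $10375 − $7098.70 = $3276.30.

$3276.30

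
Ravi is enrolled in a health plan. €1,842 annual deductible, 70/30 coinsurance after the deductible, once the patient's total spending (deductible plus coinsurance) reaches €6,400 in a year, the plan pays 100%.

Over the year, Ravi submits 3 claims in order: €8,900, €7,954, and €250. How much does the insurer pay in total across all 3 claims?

Claim 1 — €8,900: €1,842 finishes the deductible; €7,058 goes to coinsurance; coinsurance €7,058 × 30% = €2,117.40. Patient owes €3,959.40 (running OOP €3,959.40). Plan pays €8,900 − €3,959.40 = €4,940.60.
Claim 2 — €7,954: deductible already satisfied, so patient's share is 30% × €7,954 = €2,386.20. Patient owes €2,386.20 (running OOP €6,345.60). Plan pays €7,954 − €2,386.20 = €5,567.80.
Claim 3 — €250: deductible already satisfied, so patient's share is 30% × €250 = €75. Adding that to €6,345.60 gives €6,420.60, past the €6,400 cap; patient pays only €6,400 − €6,345.60 = €54.40. Insurer: €250 − €54.40 = €195.60.
Insurer total: €4,940.60 + €5,567.80 + €195.60 = €10,704.

€10,704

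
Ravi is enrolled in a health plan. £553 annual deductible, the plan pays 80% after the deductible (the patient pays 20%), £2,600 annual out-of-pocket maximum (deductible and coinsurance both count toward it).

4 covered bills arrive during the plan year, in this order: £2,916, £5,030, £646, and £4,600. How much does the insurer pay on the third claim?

£516.80

Claim 1 — £2,916: £553 to deductible, leaving £2,363; coinsurance £2,363 × 20% = £472.60. Patient pays £1,025.60; OOP now £1,025.60. Plan pays £2,916 − £1,025.60 = £1,890.40.
Claim 2 — £5,030: deductible already satisfied, so patient's share is 20% × £5,030 = £1,006. Patient owes £1,006 (running OOP £2,031.60). Plan pays £5,030 − £1,006 = £4,024.
Claim 3 — £646: 20% coinsurance on £646 = £129.20. Cost to patient: £129.20. OOP to date £2,160.80. Insurer: £646 − £129.20 = £516.80.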